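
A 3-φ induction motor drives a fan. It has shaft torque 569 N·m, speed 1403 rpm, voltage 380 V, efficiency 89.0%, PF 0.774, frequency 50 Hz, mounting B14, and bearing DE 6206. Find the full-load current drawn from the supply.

184 A

ω = 2π×1403/60 = 146.9 rad/s; P_out = τω = 569 × 146.9 = 83586 W
P_in = P_out / η = 83586 / 0.890 = 93917 W
I_L = P_in / (√3·V_L·cosφ) = 93917 / (1.732 × 380 × 0.774) = 184 A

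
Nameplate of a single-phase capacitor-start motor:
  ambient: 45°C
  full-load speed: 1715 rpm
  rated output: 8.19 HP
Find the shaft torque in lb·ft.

25.1 lb·ft

P_out = 8.19 × 746 = 6110 W
ω = 2π × 1715/60 = 179.6 rad/s
τ = P_out/ω = 6110/179.6 = 34.02 N·m
In lb·ft: 34.02/1.356 = 25.1 lb·ft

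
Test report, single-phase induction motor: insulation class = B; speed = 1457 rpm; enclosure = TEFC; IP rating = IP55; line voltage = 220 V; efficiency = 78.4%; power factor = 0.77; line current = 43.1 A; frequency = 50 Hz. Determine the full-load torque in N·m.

P_in = V·I·cosφ = 220 × 43.1 × 0.77 = 7301 W
P_out = η·P_in = 0.784 × 7301 = 5724 W
n = 1457 rpm
ω = 2π×1457/60 = 152.6 rad/s
τ = P_out/ω = 5724/152.6 = 37.5 N·m

37.5 N·m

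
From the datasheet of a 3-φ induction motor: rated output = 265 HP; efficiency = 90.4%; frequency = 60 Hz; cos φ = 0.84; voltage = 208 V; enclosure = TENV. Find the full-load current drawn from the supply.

P_out = 265 × 746 = 197690 W
P_in = P_out / η = 197690 / 0.904 = 218684 W
I_L = P_in / (√3·V_L·cosφ) = 218684 / (1.732 × 208 × 0.84) = 723 A

723 A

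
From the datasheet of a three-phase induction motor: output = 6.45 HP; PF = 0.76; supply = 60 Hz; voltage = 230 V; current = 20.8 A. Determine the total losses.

P_in = √3·V·I·cosφ = 1.732×230×20.8×0.76 = 6297 W
P_out = 6.45×746 = 4812 W
Losses = P_in − P_out = 6297 − 4812 = 1485 W

1.49 kW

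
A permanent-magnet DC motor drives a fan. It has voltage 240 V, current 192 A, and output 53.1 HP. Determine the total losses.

6470 W

P_in = V·I = 240×192 = 46080 W
P_out = 53.1×746 = 39613 W
Losses = P_in − P_out = 46080 − 39613 = 6467 W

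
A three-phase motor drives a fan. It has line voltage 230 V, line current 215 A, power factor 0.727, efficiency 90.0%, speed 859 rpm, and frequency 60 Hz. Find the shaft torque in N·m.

623 N·m

P_in = √3·V·I·cosφ = 1.732 × 230 × 215 × 0.727 = 62266 W
P_out = η·P_in = 0.9 × 62266 = 56039 W
n = 859 rpm
ω = 2π×859/60 = 89.95 rad/s
τ = P_out/ω = 56039/89.95 = 623 N·m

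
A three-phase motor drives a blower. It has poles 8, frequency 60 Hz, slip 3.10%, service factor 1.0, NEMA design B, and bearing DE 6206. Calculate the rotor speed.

872 rpm

n_s = 120f/p = 120×60/8 = 900 rpm
n = n_s(1 − s) = 900 × (1 − 0.031) = 872 rpm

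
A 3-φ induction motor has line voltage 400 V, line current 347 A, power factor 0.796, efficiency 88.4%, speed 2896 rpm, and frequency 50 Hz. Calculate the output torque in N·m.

558 N·m

P_in = √3·V·I·cosφ = 1.732 × 400 × 347 × 0.796 = 191360 W
P_out = η·P_in = 0.884 × 191360 = 169162 W
n = 2896 rpm
ω = 2π×2896/60 = 303.3 rad/s
τ = P_out/ω = 169162/303.3 = 558 N·m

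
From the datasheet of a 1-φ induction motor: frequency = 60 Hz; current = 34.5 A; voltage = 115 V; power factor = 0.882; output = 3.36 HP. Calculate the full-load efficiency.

P_out = 3.36 × 746 = 2507 W
P_in = V·I·cosφ = 115 × 34.5 × 0.882 = 3499 W
η = P_out / P_in = 2507 / 3499 = 0.716 = 71.6%

71.6 %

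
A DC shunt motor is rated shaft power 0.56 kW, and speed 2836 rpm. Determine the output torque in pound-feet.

ω = 2π × 2836/60 = 297 rad/s
τ = P/ω = 560/297 = 1.886 N·m
In lb·ft: 1.886/1.356 = 1.39 lb·ft

1.39 lb·ft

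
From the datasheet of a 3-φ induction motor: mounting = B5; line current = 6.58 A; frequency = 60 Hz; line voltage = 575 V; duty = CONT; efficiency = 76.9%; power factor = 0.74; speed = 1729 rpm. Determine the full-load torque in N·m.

P_in = √3·V·I·cosφ = 1.732 × 575 × 6.58 × 0.74 = 4849 W
P_out = η·P_in = 0.769 × 4849 = 3729 W
n = 1729 rpm
ω = 2π×1729/60 = 181.1 rad/s
τ = P_out/ω = 3729/181.1 = 20.6 N·m

20.6 N·m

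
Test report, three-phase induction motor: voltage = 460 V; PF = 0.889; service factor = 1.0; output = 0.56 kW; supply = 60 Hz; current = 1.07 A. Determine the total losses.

198 W

P_in = √3·V·I·cosφ = 1.732×460×1.07×0.889 = 758 W
P_out = 560 W
Losses = P_in − P_out = 758 − 560 = 198 W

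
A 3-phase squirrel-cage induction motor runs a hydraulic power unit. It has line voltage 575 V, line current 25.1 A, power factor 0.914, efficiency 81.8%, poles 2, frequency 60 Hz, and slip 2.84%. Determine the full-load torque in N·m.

P_in = √3·V·I·cosφ = 1.732 × 575 × 25.1 × 0.914 = 22847 W
P_out = η·P_in = 0.818 × 22847 = 18689 W
n_s = 120×60/2 = 3600 rpm; n = 3600×(1−0.0284) = 3498 rpm
ω = 2π×3498/60 = 366.3 rad/s
τ = P_out/ω = 18689/366.3 = 51 N·m

51 N·m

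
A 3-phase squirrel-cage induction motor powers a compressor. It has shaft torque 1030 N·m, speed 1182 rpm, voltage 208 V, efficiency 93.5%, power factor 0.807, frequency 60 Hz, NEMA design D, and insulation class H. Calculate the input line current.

469 A

ω = 2π×1182/60 = 123.8 rad/s; P_out = τω = 1030 × 123.8 = 127514 W
P_in = P_out / η = 127514 / 0.935 = 136379 W
I_L = P_in / (√3·V_L·cosφ) = 136379 / (1.732 × 208 × 0.807) = 469 A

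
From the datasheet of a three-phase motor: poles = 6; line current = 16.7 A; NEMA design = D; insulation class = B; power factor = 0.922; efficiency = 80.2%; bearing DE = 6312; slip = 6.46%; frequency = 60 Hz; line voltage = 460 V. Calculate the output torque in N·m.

P_in = √3·V·I·cosφ = 1.732 × 460 × 16.7 × 0.922 = 12267 W
P_out = η·P_in = 0.802 × 12267 = 9838 W
n_s = 120×60/6 = 1200 rpm; n = 1200×(1−0.0646) = 1122 rpm
ω = 2π×1122/60 = 117.5 rad/s
τ = P_out/ω = 9838/117.5 = 83.7 N·m

83.7 N·m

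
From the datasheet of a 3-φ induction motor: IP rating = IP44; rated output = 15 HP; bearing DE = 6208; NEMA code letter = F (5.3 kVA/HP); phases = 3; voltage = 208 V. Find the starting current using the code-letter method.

221 A

S_LR = 5.3 × 15 = 79.5 kVA
I_LR = S_LR/(√3·V_L) = 79500/(1.732×208) = 221 A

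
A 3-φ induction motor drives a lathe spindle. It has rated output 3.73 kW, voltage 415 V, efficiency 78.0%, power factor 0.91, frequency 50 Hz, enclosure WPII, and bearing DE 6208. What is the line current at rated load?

7.31 A

P_out = 3.73 kW = 3730 W
P_in = P_out / η = 3730 / 0.780 = 4782 W
I_L = P_in / (√3·V_L·cosφ) = 4782 / (1.732 × 415 × 0.91) = 7.31 A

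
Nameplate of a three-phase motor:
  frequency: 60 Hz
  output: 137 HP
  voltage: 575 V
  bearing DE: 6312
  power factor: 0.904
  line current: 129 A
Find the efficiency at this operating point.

88.0 %

P_out = 137 × 746 = 102202 W
P_in = √3·V_L·I_L·cosφ = 1.732 × 575 × 129 × 0.904 = 116138 W
η = P_out / P_in = 102202 / 116138 = 0.880 = 88.0%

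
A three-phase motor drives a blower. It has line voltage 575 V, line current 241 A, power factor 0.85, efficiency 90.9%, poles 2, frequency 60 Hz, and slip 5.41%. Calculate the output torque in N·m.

520 N·m

P_in = √3·V·I·cosφ = 1.732 × 575 × 241 × 0.85 = 204010 W
P_out = η·P_in = 0.909 × 204010 = 185445 W
n_s = 120×60/2 = 3600 rpm; n = 3600×(1−0.0541) = 3405 rpm
ω = 2π×3405/60 = 356.6 rad/s
τ = P_out/ω = 185445/356.6 = 520 N·m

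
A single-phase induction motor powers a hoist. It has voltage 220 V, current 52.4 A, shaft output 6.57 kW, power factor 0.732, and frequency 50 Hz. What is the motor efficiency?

P_out = 6.57 kW = 6570 W
P_in = V·I·cosφ = 220 × 52.4 × 0.732 = 8438 W
η = P_out / P_in = 6570 / 8438 = 0.779 = 77.9%

77.9 %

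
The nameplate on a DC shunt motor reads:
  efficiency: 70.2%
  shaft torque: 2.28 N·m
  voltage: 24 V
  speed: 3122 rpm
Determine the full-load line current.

44.2 A

ω = 2π×3122/60 = 326.9 rad/s; P_out = τω = 2.28 × 326.9 = 745 W
P_in = P_out / η = 745 / 0.702 = 1061 W
I = P_in / V = 1061 / 24 = 44.2 A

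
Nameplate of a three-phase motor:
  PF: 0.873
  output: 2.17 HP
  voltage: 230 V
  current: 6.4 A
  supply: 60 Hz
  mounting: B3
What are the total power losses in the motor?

P_in = √3·V·I·cosφ = 1.732×230×6.4×0.873 = 2226 W
P_out = 2.17×746 = 1619 W
Losses = P_in − P_out = 2226 − 1619 = 607 W

607 W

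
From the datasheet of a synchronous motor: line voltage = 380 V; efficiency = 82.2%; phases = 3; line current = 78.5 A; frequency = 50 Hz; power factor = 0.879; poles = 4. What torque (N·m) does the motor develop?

238 N·m

P_in = √3·V·I·cosφ = 1.732 × 380 × 78.5 × 0.879 = 45414 W
P_out = η·P_in = 0.822 × 45414 = 37330 W
n = n_s = 120×50/4 = 1500 rpm (synchronous)
ω = 2π×1500/60 = 157.1 rad/s
τ = P_out/ω = 37330/157.1 = 238 N·m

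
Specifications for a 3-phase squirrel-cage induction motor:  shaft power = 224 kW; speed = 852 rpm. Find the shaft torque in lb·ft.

1850 lb·ft

ω = 2π × 852/60 = 89.22 rad/s
τ = P/ω = 224000/89.22 = 2511 N·m
In lb·ft: 2511/1.356 = 1850 lb·ft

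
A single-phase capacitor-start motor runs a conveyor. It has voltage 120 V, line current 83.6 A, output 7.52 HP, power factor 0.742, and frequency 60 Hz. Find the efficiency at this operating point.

P_out = 7.52 × 746 = 5610 W
P_in = V·I·cosφ = 120 × 83.6 × 0.742 = 7444 W
η = P_out / P_in = 5610 / 7444 = 0.754 = 75.4%

75.4 %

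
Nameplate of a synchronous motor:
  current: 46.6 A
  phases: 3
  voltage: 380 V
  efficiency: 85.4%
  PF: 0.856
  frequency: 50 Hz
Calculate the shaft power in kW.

22.4 kW

P_in = √3·V·I·cosφ = 1.732 × 380 × 46.6 × 0.856 = 26254 W
P_out = η·P_in = 0.854 × 26254 = 22421 W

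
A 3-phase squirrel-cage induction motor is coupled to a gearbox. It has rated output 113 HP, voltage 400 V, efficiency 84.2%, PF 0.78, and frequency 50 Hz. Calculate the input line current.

185 A

P_out = 113 × 746 = 84298 W
P_in = P_out / η = 84298 / 0.842 = 100116 W
I_L = P_in / (√3·V_L·cosφ) = 100116 / (1.732 × 400 × 0.78) = 185 A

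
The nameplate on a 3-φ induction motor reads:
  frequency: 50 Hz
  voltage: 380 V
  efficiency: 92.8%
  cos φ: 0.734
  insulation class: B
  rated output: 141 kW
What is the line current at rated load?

315 A

P_out = 141 kW = 141000 W
P_in = P_out / η = 141000 / 0.928 = 151940 W
I_L = P_in / (√3·V_L·cosφ) = 151940 / (1.732 × 380 × 0.734) = 315 A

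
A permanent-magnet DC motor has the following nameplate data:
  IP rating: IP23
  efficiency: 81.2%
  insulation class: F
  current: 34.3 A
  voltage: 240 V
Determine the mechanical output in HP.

8.96 HP

P_in = V·I = 240 × 34.3 = 8232 W
P_out = η·P_in = 0.812 × 8232 = 6684 W
= 6684/746 = 8.96 HP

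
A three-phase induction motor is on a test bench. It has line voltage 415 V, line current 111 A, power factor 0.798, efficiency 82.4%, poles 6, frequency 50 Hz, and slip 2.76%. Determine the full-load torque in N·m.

515 N·m

P_in = √3·V·I·cosφ = 1.732 × 415 × 111 × 0.798 = 63668 W
P_out = η·P_in = 0.824 × 63668 = 52462 W
n_s = 120×50/6 = 1000 rpm; n = 1000×(1−0.0276) = 972 rpm
ω = 2π×972/60 = 101.8 rad/s
τ = P_out/ω = 52462/101.8 = 515 N·m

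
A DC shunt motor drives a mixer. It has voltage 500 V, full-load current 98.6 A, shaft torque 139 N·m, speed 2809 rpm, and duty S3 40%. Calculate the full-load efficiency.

ω = 2π × 2809/60 = 294.2 rad/s; P_out = τω = 139 × 294.2 = 40894 W
P_in = V·I = 500 × 98.6 = 49300 W
η = P_out / P_in = 40894 / 49300 = 0.829 = 82.9%

82.9 %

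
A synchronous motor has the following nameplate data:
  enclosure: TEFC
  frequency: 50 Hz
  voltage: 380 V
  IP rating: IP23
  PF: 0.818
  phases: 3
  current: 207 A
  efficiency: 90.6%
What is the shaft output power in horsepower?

P_in = √3·V·I·cosφ = 1.732 × 380 × 207 × 0.818 = 111444 W
P_out = η·P_in = 0.906 × 111444 = 100968 W
= 100968/746 = 135 HP

135 HP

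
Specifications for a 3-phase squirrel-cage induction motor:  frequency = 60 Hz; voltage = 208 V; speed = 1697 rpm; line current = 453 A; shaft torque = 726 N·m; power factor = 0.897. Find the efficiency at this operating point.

88.1 %

ω = 2π × 1697/60 = 177.7 rad/s; P_out = τω = 726 × 177.7 = 129010 W
P_in = √3·V_L·I_L·cosφ = 1.732 × 208 × 453 × 0.897 = 146387 W
η = P_out / P_in = 129010 / 146387 = 0.881 = 88.1%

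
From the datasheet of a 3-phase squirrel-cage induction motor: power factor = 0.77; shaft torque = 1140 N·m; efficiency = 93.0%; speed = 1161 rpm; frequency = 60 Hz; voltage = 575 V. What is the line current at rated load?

194 A

ω = 2π×1161/60 = 121.6 rad/s; P_out = τω = 1140 × 121.6 = 138624 W
P_in = P_out / η = 138624 / 0.930 = 149058 W
I_L = P_in / (√3·V_L·cosφ) = 149058 / (1.732 × 575 × 0.77) = 194 A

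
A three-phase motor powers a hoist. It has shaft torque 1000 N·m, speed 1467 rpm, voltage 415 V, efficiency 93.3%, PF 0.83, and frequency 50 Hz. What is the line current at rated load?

276 A

ω = 2π×1467/60 = 153.6 rad/s; P_out = τω = 1000 × 153.6 = 153600 W
P_in = P_out / η = 153600 / 0.933 = 164630 W
I_L = P_in / (√3·V_L·cosφ) = 164630 / (1.732 × 415 × 0.83) = 276 A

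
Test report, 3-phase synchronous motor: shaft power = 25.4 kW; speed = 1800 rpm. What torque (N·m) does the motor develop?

135 N·m

ω = 2π × 1800/60 = 188.5 rad/s
τ = P/ω = 25400/188.5 = 135 N·m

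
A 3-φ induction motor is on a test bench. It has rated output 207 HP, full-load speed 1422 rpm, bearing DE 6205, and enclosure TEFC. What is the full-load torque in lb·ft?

765 lb·ft

P_out = 207 × 746 = 154422 W
ω = 2π × 1422/60 = 148.9 rad/s
τ = P_out/ω = 154422/148.9 = 1037 N·m
In lb·ft: 1037/1.356 = 765 lb·ft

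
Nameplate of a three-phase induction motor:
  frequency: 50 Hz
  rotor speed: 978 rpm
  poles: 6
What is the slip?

n_s = 120f/p = 120×50/6 = 1000 rpm
s = (n_s − n)/n_s = (1000 − 978)/1000 = 0.0220

2.2 %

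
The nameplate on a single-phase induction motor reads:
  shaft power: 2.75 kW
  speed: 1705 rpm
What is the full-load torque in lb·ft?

11.4 lb·ft

ω = 2π × 1705/60 = 178.5 rad/s
τ = P/ω = 2750/178.5 = 15.41 N·m
In lb·ft: 15.41/1.356 = 11.4 lb·ft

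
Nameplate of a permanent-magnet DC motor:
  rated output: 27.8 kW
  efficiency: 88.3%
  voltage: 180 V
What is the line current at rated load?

175 A

P_out = 27.8 kW = 27800 W
P_in = P_out / η = 27800 / 0.883 = 31484 W
I = P_in / V = 31484 / 180 = 175 A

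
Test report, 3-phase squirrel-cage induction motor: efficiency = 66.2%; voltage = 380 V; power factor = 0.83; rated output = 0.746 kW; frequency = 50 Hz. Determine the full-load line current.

P_out = 0.746 kW = 746 W
P_in = P_out / η = 746 / 0.662 = 1127 W
I_L = P_in / (√3·V_L·cosφ) = 1127 / (1.732 × 380 × 0.83) = 2.06 A

2.06 A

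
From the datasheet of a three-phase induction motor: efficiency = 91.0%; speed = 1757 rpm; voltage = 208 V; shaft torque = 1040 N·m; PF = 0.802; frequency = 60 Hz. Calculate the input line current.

ω = 2π×1757/60 = 184 rad/s; P_out = τω = 1040 × 184 = 191360 W
P_in = P_out / η = 191360 / 0.910 = 210286 W
I_L = P_in / (√3·V_L·cosφ) = 210286 / (1.732 × 208 × 0.802) = 728 A

728 A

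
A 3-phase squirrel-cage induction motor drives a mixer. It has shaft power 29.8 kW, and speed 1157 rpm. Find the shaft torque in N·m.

ω = 2π × 1157/60 = 121.2 rad/s
τ = P/ω = 29800/121.2 = 246 N·m

246 N·m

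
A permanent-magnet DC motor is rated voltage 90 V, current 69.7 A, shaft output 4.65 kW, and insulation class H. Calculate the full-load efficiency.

P_out = 4.65 kW = 4650 W
P_in = V·I = 90 × 69.7 = 6273 W
η = P_out / P_in = 4650 / 6273 = 0.741 = 74.1%

74.1 %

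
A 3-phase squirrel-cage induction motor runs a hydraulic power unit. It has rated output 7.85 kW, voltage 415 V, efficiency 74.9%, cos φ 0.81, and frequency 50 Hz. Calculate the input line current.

P_out = 7.85 kW = 7850 W
P_in = P_out / η = 7850 / 0.749 = 10481 W
I_L = P_in / (√3·V_L·cosφ) = 10481 / (1.732 × 415 × 0.81) = 18 A

18 A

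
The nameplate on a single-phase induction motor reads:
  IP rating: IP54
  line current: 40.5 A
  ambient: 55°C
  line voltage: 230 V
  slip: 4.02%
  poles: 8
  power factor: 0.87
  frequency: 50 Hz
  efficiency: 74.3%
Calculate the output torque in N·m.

P_in = V·I·cosφ = 230 × 40.5 × 0.87 = 8104 W
P_out = η·P_in = 0.743 × 8104 = 6021 W
n_s = 120×50/8 = 750 rpm; n = 750×(1−0.0402) = 720 rpm
ω = 2π×720/60 = 75.4 rad/s
τ = P_out/ω = 6021/75.4 = 79.9 N·m

79.9 N·m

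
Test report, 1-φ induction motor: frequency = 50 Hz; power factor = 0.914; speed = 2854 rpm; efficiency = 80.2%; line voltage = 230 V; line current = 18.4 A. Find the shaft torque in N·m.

10.4 N·m

P_in = V·I·cosφ = 230 × 18.4 × 0.914 = 3868 W
P_out = η·P_in = 0.802 × 3868 = 3102 W
n = 2854 rpm
ω = 2π×2854/60 = 298.9 rad/s
τ = P_out/ω = 3102/298.9 = 10.4 N·m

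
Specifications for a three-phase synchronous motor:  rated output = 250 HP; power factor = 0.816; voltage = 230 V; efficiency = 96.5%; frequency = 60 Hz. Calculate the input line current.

P_out = 250 × 746 = 186500 W
P_in = P_out / η = 186500 / 0.965 = 193264 W
I_L = P_in / (√3·V_L·cosφ) = 193264 / (1.732 × 230 × 0.816) = 595 A

595 A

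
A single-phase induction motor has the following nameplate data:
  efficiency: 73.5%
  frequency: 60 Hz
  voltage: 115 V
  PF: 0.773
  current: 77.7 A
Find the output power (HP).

6.81 HP

P_in = V·I·cosφ = 115 × 77.7 × 0.773 = 6907 W
P_out = η·P_in = 0.735 × 6907 = 5077 W
= 5077/746 = 6.81 HP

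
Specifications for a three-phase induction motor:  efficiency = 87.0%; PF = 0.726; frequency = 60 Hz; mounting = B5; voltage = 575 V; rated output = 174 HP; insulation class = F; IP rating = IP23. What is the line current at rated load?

P_out = 174 × 746 = 129804 W
P_in = P_out / η = 129804 / 0.870 = 149200 W
I_L = P_in / (√3·V_L·cosφ) = 149200 / (1.732 × 575 × 0.726) = 206 A

206 A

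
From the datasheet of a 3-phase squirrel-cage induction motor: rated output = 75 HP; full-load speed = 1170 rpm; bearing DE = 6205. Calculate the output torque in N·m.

P_out = 75 × 746 = 55950 W
ω = 2π × 1170/60 = 122.5 rad/s
τ = P_out/ω = 55950/122.5 = 457 N·m

457 N·m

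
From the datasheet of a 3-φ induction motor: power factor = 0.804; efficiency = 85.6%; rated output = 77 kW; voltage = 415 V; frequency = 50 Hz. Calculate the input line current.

P_out = 77 kW = 77000 W
P_in = P_out / η = 77000 / 0.856 = 89953 W
I_L = P_in / (√3·V_L·cosφ) = 89953 / (1.732 × 415 × 0.804) = 156 A

156 A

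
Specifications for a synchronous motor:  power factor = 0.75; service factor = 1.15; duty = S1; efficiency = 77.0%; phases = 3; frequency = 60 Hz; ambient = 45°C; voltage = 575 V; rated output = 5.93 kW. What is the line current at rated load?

P_out = 5.93 kW = 5930 W
P_in = P_out / η = 5930 / 0.770 = 7701 W
I_L = P_in / (√3·V_L·cosφ) = 7701 / (1.732 × 575 × 0.75) = 10.3 A

10.3 A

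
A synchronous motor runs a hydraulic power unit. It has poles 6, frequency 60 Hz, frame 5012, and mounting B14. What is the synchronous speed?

1200 rpm

n_s = 120f/p = 120×60/6 = 1200 rpm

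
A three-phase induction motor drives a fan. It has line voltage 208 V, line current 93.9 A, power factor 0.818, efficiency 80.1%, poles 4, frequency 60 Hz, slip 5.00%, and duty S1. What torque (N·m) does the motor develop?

124 N·m

P_in = √3·V·I·cosφ = 1.732 × 208 × 93.9 × 0.818 = 27671 W
P_out = η·P_in = 0.801 × 27671 = 22164 W
n_s = 120×60/4 = 1800 rpm; n = 1800×(1−0.05) = 1710 rpm
ω = 2π×1710/60 = 179.1 rad/s
τ = P_out/ω = 22164/179.1 = 124 N·m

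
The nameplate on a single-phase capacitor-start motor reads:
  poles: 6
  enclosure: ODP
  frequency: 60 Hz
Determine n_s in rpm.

1200 rpm

n_s = 120f/p = 120×60/6 = 1200 rpm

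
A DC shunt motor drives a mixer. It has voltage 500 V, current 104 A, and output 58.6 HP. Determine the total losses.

8280 W

P_in = V·I = 500×104 = 52000 W
P_out = 58.6×746 = 43716 W
Losses = P_in − P_out = 52000 − 43716 = 8284 W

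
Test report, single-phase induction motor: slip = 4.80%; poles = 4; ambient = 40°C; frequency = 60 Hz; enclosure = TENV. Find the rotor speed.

n_s = 120f/p = 120×60/4 = 1800 rpm
n = n_s(1 − s) = 1800 × (1 − 0.048) = 1714 rpm

1714 rpm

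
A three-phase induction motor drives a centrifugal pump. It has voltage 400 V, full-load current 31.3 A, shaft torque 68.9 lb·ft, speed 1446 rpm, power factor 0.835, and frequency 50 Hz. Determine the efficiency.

78.1 %

τ = 68.9 lb·ft × 1.356 = 93.43 N·m
ω = 2π × 1446/60 = 151.4 rad/s; P_out = τω = 93.43 × 151.4 = 14145 W
P_in = √3·V_L·I_L·cosφ = 1.732 × 400 × 31.3 × 0.835 = 18107 W
η = P_out / P_in = 14145 / 18107 = 0.781 = 78.1%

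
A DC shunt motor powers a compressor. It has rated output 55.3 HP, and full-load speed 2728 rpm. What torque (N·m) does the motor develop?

144 N·m

P_out = 55.3 × 746 = 41254 W
ω = 2π × 2728/60 = 285.7 rad/s
τ = P_out/ω = 41254/285.7 = 144 N·m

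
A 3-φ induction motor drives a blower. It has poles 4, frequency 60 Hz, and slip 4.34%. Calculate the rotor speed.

n_s = 120f/p = 120×60/4 = 1800 rpm
n = n_s(1 − s) = 1800 × (1 − 0.0434) = 1722 rpm

1722 rpm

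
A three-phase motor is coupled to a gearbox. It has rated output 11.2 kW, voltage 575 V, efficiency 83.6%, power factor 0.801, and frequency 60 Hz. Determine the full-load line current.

P_out = 11.2 kW = 11200 W
P_in = P_out / η = 11200 / 0.836 = 13397 W
I_L = P_in / (√3·V_L·cosφ) = 13397 / (1.732 × 575 × 0.801) = 16.8 A

16.8 A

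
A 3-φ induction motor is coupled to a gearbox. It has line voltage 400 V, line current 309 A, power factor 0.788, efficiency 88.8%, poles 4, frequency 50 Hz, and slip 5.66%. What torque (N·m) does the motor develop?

P_in = √3·V·I·cosφ = 1.732 × 400 × 309 × 0.788 = 168691 W
P_out = η·P_in = 0.888 × 168691 = 149798 W
n_s = 120×50/4 = 1500 rpm; n = 1500×(1−0.0566) = 1415 rpm
ω = 2π×1415/60 = 148.2 rad/s
τ = P_out/ω = 149798/148.2 = 1010 N·m

1010 N·m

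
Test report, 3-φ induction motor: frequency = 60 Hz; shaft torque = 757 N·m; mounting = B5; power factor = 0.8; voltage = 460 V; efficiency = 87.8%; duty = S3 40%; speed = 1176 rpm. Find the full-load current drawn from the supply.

ω = 2π×1176/60 = 123.2 rad/s; P_out = τω = 757 × 123.2 = 93262 W
P_in = P_out / η = 93262 / 0.878 = 106221 W
I_L = P_in / (√3·V_L·cosφ) = 106221 / (1.732 × 460 × 0.8) = 167 A

167 A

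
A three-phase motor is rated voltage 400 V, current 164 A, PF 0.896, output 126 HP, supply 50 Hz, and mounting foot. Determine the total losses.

P_in = √3·V·I·cosφ = 1.732×400×164×0.896 = 101803 W
P_out = 126×746 = 93996 W
Losses = P_in − P_out = 101803 − 93996 = 7807 W

7810 W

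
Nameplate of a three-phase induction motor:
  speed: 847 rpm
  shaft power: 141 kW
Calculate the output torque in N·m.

ω = 2π × 847/60 = 88.7 rad/s
τ = P/ω = 141000/88.7 = 1590 N·m

1590 N·m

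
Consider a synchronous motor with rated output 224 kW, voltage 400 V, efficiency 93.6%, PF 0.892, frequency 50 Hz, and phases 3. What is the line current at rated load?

P_out = 224 kW = 224000 W
P_in = P_out / η = 224000 / 0.936 = 239316 W
I_L = P_in / (√3·V_L·cosφ) = 239316 / (1.732 × 400 × 0.892) = 387 A

387 A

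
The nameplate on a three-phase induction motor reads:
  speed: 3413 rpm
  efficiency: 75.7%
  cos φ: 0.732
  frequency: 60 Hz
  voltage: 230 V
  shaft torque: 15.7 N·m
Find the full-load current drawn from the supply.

25.4 A

ω = 2π×3413/60 = 357.4 rad/s; P_out = τω = 15.7 × 357.4 = 5611 W
P_in = P_out / η = 5611 / 0.757 = 7412 W
I_L = P_in / (√3·V_L·cosφ) = 7412 / (1.732 × 230 × 0.732) = 25.4 A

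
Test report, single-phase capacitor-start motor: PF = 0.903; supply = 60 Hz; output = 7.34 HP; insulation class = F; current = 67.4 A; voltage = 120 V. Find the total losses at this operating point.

1.83 kW

P_in = V·I·cosφ = 120×67.4×0.903 = 7303 W
P_out = 7.34×746 = 5476 W
Losses = P_in − P_out = 7303 − 5476 = 1827 W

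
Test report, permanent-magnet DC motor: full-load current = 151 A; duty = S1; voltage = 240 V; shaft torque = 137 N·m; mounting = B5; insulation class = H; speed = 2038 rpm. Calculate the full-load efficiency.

ω = 2π × 2038/60 = 213.4 rad/s; P_out = τω = 137 × 213.4 = 29236 W
P_in = V·I = 240 × 151 = 36240 W
η = P_out / P_in = 29236 / 36240 = 0.807 = 80.7%

80.7 %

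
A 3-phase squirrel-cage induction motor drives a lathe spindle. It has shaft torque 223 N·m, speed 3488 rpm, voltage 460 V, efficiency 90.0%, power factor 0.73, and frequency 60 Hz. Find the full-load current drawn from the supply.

156 A

ω = 2π×3488/60 = 365.3 rad/s; P_out = τω = 223 × 365.3 = 81462 W
P_in = P_out / η = 81462 / 0.900 = 90513 W
I_L = P_in / (√3·V_L·cosφ) = 90513 / (1.732 × 460 × 0.73) = 156 A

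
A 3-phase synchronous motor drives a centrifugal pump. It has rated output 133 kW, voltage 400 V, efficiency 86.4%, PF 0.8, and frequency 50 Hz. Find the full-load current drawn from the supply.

P_out = 133 kW = 133000 W
P_in = P_out / η = 133000 / 0.864 = 153935 W
I_L = P_in / (√3·V_L·cosφ) = 153935 / (1.732 × 400 × 0.8) = 278 A

278 A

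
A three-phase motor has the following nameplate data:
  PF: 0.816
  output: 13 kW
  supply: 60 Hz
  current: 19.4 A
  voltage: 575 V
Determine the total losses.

2770 W

P_in = √3·V·I·cosφ = 1.732×575×19.4×0.816 = 15765 W
P_out = 13000 W
Losses = P_in − P_out = 15765 − 13000 = 2765 W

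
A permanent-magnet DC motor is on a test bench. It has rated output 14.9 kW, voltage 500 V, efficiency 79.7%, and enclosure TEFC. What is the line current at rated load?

37.4 A

P_out = 14.9 kW = 14900 W
P_in = P_out / η = 14900 / 0.797 = 18695 W
I = P_in / V = 18695 / 500 = 37.4 A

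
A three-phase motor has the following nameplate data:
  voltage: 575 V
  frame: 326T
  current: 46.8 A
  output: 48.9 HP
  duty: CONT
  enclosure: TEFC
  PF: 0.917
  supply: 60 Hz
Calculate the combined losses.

6.26 kW

P_in = √3·V·I·cosφ = 1.732×575×46.8×0.917 = 42740 W
P_out = 48.9×746 = 36479 W
Losses = P_in − P_out = 42740 − 36479 = 6261 W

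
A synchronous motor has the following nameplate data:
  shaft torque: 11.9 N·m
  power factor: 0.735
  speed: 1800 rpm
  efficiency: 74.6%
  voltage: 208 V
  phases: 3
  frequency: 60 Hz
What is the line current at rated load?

11.4 A

ω = 2π×1800/60 = 188.5 rad/s; P_out = τω = 11.9 × 188.5 = 2243 W
P_in = P_out / η = 2243 / 0.746 = 3007 W
I_L = P_in / (√3·V_L·cosφ) = 3007 / (1.732 × 208 × 0.735) = 11.4 A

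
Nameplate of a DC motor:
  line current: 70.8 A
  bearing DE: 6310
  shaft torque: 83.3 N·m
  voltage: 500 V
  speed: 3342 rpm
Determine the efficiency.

82.4 %

ω = 2π × 3342/60 = 350 rad/s; P_out = τω = 83.3 × 350 = 29155 W
P_in = V·I = 500 × 70.8 = 35400 W
η = P_out / P_in = 29155 / 35400 = 0.824 = 82.4%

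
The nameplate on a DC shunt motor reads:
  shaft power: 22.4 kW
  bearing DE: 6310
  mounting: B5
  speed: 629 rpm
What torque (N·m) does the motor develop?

ω = 2π × 629/60 = 65.87 rad/s
τ = P/ω = 22400/65.87 = 340 N·m

340 N·m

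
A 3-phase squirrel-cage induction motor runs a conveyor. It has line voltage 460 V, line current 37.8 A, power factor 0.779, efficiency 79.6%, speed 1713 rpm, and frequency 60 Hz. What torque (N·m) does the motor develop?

P_in = √3·V·I·cosφ = 1.732 × 460 × 37.8 × 0.779 = 23460 W
P_out = η·P_in = 0.796 × 23460 = 18674 W
n = 1713 rpm
ω = 2π×1713/60 = 179.4 rad/s
τ = P_out/ω = 18674/179.4 = 104 N·m

104 N·m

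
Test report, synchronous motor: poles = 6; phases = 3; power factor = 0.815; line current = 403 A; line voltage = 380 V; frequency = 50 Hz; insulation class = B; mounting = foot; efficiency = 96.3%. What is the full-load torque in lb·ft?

1470 lb·ft

P_in = √3·V·I·cosφ = 1.732 × 380 × 403 × 0.815 = 216169 W
P_out = η·P_in = 0.963 × 216169 = 208171 W
n = n_s = 120×50/6 = 1000 rpm (synchronous)
ω = 2π×1000/60 = 104.7 rad/s
τ = P_out/ω = 208171/104.7 = 1988 N·m
In lb·ft: 1988/1.356 = 1470 lb·ft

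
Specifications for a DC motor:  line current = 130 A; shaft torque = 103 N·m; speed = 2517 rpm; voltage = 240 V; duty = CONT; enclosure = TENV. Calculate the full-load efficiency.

ω = 2π × 2517/60 = 263.6 rad/s; P_out = τω = 103 × 263.6 = 27151 W
P_in = V·I = 240 × 130 = 31200 W
η = P_out / P_in = 27151 / 31200 = 0.870 = 87.0%

87.0 %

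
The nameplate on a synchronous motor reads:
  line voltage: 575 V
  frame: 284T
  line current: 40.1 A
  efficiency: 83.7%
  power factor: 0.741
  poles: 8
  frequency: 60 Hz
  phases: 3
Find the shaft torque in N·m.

263 N·m

P_in = √3·V·I·cosφ = 1.732 × 575 × 40.1 × 0.741 = 29592 W
P_out = η·P_in = 0.837 × 29592 = 24769 W
n = n_s = 120×60/8 = 900 rpm (synchronous)
ω = 2π×900/60 = 94.25 rad/s
τ = P_out/ω = 24769/94.25 = 263 N·m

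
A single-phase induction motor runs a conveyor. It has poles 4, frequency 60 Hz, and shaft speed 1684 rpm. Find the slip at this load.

6.4 %

n_s = 120f/p = 120×60/4 = 1800 rpm
s = (n_s − n)/n_s = (1800 − 1684)/1800 = 0.0644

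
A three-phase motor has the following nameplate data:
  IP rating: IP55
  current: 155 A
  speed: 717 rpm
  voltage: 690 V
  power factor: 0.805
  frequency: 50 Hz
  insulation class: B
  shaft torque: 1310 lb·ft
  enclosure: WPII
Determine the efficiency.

89.4 %

τ = 1310 lb·ft × 1.356 = 1776 N·m
ω = 2π × 717/60 = 75.08 rad/s; P_out = τω = 1776 × 75.08 = 133342 W
P_in = √3·V_L·I_L·cosφ = 1.732 × 690 × 155 × 0.805 = 149116 W
η = P_out / P_in = 133342 / 149116 = 0.894 = 89.4%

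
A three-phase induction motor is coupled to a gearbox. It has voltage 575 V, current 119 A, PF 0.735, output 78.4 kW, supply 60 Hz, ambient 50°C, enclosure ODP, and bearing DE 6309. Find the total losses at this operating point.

P_in = √3·V·I·cosφ = 1.732×575×119×0.735 = 87106 W
P_out = 78400 W
Losses = P_in − P_out = 87106 − 78400 = 8706 W

8.71 kW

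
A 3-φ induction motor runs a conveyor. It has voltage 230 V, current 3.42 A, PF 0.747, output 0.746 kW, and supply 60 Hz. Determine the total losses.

P_in = √3·V·I·cosφ = 1.732×230×3.42×0.747 = 1018 W
P_out = 746 W
Losses = P_in − P_out = 1018 − 746 = 272 W

272 W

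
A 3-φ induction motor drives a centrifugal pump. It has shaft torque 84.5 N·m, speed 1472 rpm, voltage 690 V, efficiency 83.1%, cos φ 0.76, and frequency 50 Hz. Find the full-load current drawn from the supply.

17.3 A

ω = 2π×1472/60 = 154.1 rad/s; P_out = τω = 84.5 × 154.1 = 13021 W
P_in = P_out / η = 13021 / 0.831 = 15669 W
I_L = P_in / (√3·V_L·cosφ) = 15669 / (1.732 × 690 × 0.76) = 17.3 A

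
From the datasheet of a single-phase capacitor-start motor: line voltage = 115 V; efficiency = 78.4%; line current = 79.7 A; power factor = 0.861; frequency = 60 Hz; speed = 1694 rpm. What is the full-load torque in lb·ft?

P_in = V·I·cosφ = 115 × 79.7 × 0.861 = 7891 W
P_out = η·P_in = 0.784 × 7891 = 6187 W
n = 1694 rpm
ω = 2π×1694/60 = 177.4 rad/s
τ = P_out/ω = 6187/177.4 = 34.88 N·m
In lb·ft: 34.88/1.356 = 25.7 lb·ft

25.7 lb·ft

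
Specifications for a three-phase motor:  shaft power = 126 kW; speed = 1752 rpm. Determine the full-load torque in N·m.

ω = 2π × 1752/60 = 183.5 rad/s
τ = P/ω = 126000/183.5 = 687 N·m

687 N·m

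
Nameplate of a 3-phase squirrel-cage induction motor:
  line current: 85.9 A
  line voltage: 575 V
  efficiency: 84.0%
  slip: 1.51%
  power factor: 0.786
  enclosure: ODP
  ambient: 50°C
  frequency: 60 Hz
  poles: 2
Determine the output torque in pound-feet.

112 lb·ft

P_in = √3·V·I·cosφ = 1.732 × 575 × 85.9 × 0.786 = 67241 W
P_out = η·P_in = 0.84 × 67241 = 56482 W
n_s = 120×60/2 = 3600 rpm; n = 3600×(1−0.0151) = 3546 rpm
ω = 2π×3546/60 = 371.3 rad/s
τ = P_out/ω = 56482/371.3 = 152.1 N·m
In lb·ft: 152.1/1.356 = 112 lb·ft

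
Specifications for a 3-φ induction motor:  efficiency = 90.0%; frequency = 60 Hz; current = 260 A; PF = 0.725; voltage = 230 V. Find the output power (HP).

90.6 HP

P_in = √3·V·I·cosφ = 1.732 × 230 × 260 × 0.725 = 75091 W
P_out = η·P_in = 0.9 × 75091 = 67582 W
= 67582/746 = 90.6 HP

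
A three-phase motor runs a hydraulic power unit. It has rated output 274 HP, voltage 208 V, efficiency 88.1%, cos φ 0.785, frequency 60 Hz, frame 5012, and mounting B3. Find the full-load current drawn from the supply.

P_out = 274 × 746 = 204404 W
P_in = P_out / η = 204404 / 0.881 = 232014 W
I_L = P_in / (√3·V_L·cosφ) = 232014 / (1.732 × 208 × 0.785) = 820 A

820 A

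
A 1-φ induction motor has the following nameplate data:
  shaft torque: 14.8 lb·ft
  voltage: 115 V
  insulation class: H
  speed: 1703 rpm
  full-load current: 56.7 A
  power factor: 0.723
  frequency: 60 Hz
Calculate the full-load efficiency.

75.9 %

τ = 14.8 lb·ft × 1.356 = 20.07 N·m
ω = 2π × 1703/60 = 178.3 rad/s; P_out = τω = 20.07 × 178.3 = 3578 W
P_in = V·I·cosφ = 115 × 56.7 × 0.723 = 4714 W
η = P_out / P_in = 3578 / 4714 = 0.759 = 75.9%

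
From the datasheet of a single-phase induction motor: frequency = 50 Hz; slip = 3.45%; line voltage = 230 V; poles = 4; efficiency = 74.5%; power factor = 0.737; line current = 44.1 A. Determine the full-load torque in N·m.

P_in = V·I·cosφ = 230 × 44.1 × 0.737 = 7475 W
P_out = η·P_in = 0.745 × 7475 = 5569 W
n_s = 120×50/4 = 1500 rpm; n = 1500×(1−0.0345) = 1448 rpm
ω = 2π×1448/60 = 151.6 rad/s
τ = P_out/ω = 5569/151.6 = 36.7 N·m

36.7 N·m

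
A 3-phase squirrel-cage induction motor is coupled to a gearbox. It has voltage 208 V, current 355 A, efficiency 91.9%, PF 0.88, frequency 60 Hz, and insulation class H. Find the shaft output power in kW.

P_in = √3·V·I·cosφ = 1.732 × 208 × 355 × 0.88 = 112544 W
P_out = η·P_in = 0.919 × 112544 = 103428 W

103 kW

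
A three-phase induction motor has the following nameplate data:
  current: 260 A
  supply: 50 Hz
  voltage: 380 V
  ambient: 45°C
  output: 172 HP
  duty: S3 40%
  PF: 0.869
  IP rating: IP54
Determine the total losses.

20400 W

P_in = √3·V·I·cosφ = 1.732×380×260×0.869 = 148705 W
P_out = 172×746 = 128312 W
Losses = P_in − P_out = 148705 − 128312 = 20393 W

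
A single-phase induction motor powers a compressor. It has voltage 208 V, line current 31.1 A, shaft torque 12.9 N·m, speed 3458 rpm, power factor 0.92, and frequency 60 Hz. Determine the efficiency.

78.5 %

ω = 2π × 3458/60 = 362.1 rad/s; P_out = τω = 12.9 × 362.1 = 4671 W
P_in = V·I·cosφ = 208 × 31.1 × 0.92 = 5951 W
η = P_out / P_in = 4671 / 5951 = 0.785 = 78.5%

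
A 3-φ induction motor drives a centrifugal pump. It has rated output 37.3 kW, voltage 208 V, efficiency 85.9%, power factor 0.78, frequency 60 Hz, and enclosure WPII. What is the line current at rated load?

155 A

P_out = 37.3 kW = 37300 W
P_in = P_out / η = 37300 / 0.859 = 43423 W
I_L = P_in / (√3·V_L·cosφ) = 43423 / (1.732 × 208 × 0.78) = 155 A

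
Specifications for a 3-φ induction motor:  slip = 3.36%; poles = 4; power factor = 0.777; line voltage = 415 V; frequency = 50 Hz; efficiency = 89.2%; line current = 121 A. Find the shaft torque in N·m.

P_in = √3·V·I·cosφ = 1.732 × 415 × 121 × 0.777 = 67578 W
P_out = η·P_in = 0.892 × 67578 = 60280 W
n_s = 120×50/4 = 1500 rpm; n = 1500×(1−0.0336) = 1450 rpm
ω = 2π×1450/60 = 151.8 rad/s
τ = P_out/ω = 60280/151.8 = 397 N·m

397 N·m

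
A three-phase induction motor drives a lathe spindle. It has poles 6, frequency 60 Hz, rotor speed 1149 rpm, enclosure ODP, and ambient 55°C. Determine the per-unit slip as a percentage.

4.2 %

n_s = 120f/p = 120×60/6 = 1200 rpm
s = (n_s − n)/n_s = (1200 − 1149)/1200 = 0.0425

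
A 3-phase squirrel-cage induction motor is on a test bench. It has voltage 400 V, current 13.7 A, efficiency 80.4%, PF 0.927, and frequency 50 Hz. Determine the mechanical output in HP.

9.48 HP

P_in = √3·V·I·cosφ = 1.732 × 400 × 13.7 × 0.927 = 8798 W
P_out = η·P_in = 0.804 × 8798 = 7074 W
= 7074/746 = 9.48 HP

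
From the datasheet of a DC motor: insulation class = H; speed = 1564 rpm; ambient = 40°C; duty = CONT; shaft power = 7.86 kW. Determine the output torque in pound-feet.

35.4 lb·ft

ω = 2π × 1564/60 = 163.8 rad/s
τ = P/ω = 7860/163.8 = 47.99 N·m
In lb·ft: 47.99/1.356 = 35.4 lb·ft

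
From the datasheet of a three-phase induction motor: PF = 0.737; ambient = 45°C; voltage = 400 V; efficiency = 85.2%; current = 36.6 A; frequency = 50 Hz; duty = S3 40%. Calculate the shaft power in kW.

15.9 kW

P_in = √3·V·I·cosφ = 1.732 × 400 × 36.6 × 0.737 = 18688 W
P_out = η·P_in = 0.852 × 18688 = 15922 W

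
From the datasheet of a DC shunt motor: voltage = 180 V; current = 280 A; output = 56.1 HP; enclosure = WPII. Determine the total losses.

P_in = V·I = 180×280 = 50400 W
P_out = 56.1×746 = 41851 W
Losses = P_in − P_out = 50400 − 41851 = 8549 W

8.55 kW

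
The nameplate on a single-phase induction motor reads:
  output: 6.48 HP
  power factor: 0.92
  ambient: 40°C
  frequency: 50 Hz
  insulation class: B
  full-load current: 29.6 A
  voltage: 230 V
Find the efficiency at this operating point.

P_out = 6.48 × 746 = 4834 W
P_in = V·I·cosφ = 230 × 29.6 × 0.92 = 6263 W
η = P_out / P_in = 4834 / 6263 = 0.772 = 77.2%

77.2 %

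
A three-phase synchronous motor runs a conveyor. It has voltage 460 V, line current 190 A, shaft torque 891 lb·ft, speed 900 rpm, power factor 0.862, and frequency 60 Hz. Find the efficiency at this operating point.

τ = 891 lb·ft × 1.356 = 1208 N·m
ω = 2π × 900/60 = 94.25 rad/s; P_out = τω = 1208 × 94.25 = 113854 W
P_in = √3·V_L·I_L·cosφ = 1.732 × 460 × 190 × 0.862 = 130487 W
η = P_out / P_in = 113854 / 130487 = 0.873 = 87.3%

87.3 %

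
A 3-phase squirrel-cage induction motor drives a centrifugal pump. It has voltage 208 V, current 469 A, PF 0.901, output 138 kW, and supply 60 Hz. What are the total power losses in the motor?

14200 W

P_in = √3·V·I·cosφ = 1.732×208×469×0.901 = 152233 W
P_out = 138000 W
Losses = P_in − P_out = 152233 − 138000 = 14233 W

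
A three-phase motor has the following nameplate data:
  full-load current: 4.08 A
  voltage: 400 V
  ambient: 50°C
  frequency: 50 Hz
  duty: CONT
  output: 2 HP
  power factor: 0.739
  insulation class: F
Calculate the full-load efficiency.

71.4 %

P_out = 2 × 746 = 1492 W
P_in = √3·V_L·I_L·cosφ = 1.732 × 400 × 4.08 × 0.739 = 2089 W
η = P_out / P_in = 1492 / 2089 = 0.714 = 71.4%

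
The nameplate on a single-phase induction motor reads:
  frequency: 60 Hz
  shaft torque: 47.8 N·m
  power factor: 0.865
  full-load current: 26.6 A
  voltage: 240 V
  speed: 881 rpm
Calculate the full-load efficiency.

ω = 2π × 881/60 = 92.26 rad/s; P_out = τω = 47.8 × 92.26 = 4410 W
P_in = V·I·cosφ = 240 × 26.6 × 0.865 = 5522 W
η = P_out / P_in = 4410 / 5522 = 0.799 = 79.9%

79.9 %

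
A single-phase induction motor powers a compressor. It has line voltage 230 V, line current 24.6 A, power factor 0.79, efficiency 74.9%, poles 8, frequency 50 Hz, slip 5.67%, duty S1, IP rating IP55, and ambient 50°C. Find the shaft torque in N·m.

P_in = V·I·cosφ = 230 × 24.6 × 0.79 = 4470 W
P_out = η·P_in = 0.749 × 4470 = 3348 W
n_s = 120×50/8 = 750 rpm; n = 750×(1−0.0567) = 707 rpm
ω = 2π×707/60 = 74.04 rad/s
τ = P_out/ω = 3348/74.04 = 45.2 N·m

45.2 N·m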